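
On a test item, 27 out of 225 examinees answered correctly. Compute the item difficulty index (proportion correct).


Item difficulty p = number correct / total examinees
p = 27 / 225
p = 0.12

0.12


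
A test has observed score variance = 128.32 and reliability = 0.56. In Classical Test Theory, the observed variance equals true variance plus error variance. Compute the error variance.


var_true = rxx * var_obs = 0.56 * 128.32 = 71.8592
var_error = var_obs - var_true
var_error = 128.32 - 71.8592
var_error = 56.4608

56.4608


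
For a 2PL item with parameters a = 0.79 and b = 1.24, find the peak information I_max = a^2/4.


For 2PL, max info at theta = b = 1.24
I_max = a^2 / 4 = 0.79^2 / 4
= 0.6241 / 4
I_max = 0.156

0.156


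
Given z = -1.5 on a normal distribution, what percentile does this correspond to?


CDF(z) = 0.5 * (1 + erf(z/sqrt(2)))
erf(-1.0607) = -0.8664
CDF = 0.0668
Percentile rank = 0.0668 * 100 = 6.68

6.68


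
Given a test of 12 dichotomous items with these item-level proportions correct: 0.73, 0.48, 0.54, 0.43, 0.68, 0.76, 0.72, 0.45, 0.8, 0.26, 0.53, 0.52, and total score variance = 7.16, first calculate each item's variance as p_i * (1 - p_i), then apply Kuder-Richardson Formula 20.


For each item, compute p_i * q_i:
  Item 1: 0.73 * 0.27 = 0.1971
  Item 2: 0.48 * 0.52 = 0.2496
  Item 3: 0.54 * 0.46 = 0.2484
  Item 4: 0.43 * 0.57 = 0.2451
  Item 5: 0.68 * 0.32 = 0.2176
  Item 6: 0.76 * 0.24 = 0.1824
  Item 7: 0.72 * 0.28 = 0.2016
  Item 8: 0.45 * 0.55 = 0.2475
  Item 9: 0.8 * 0.2 = 0.16
  Item 10: 0.26 * 0.74 = 0.1924
  Item 11: 0.53 * 0.47 = 0.2491
  Item 12: 0.52 * 0.48 = 0.2496
Sum(p_i * q_i) = 0.1971 + 0.2496 + 0.2484 + 0.2451 + 0.2176 + 0.1824 + 0.2016 + 0.2475 + 0.16 + 0.1924 + 0.2491 + 0.2496 = 2.6404
KR-20 = (k/(k-1)) * (1 - Sum(p_i*q_i) / Var_total)
= (12/11) * (1 - 2.6404/7.16)
= 1.0909 * 0.6312
KR-20 = 0.6886

0.6886


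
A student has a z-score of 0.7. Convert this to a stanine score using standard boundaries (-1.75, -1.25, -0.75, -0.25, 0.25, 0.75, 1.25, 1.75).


Stanine boundaries: [-1.75, -1.25, -0.75, -0.25, 0.25, 0.75, 1.25, 1.75]
z = 0.7
Check each boundary:
  z >= -1.75 -> could be stanine 2
  z >= -1.25 -> could be stanine 3
  z >= -0.75 -> could be stanine 4
  z >= -0.25 -> could be stanine 5
  z >= 0.25 -> could be stanine 6
  z < 0.75
  z < 1.25
  z < 1.75
Highest qualifying boundary gives stanine = 6

6


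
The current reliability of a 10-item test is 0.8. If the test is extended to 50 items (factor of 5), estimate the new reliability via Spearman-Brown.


r_new = (n * rxx) / (1 + (n-1) * rxx)
r_new = (5 * 0.8) / (1 + 4 * 0.8)
r_new = 4.0 / 4.2
r_new = 0.9524

0.9524


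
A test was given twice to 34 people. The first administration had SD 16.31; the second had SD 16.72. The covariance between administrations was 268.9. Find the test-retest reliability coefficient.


r = cov(X,Y) / (SD_X * SD_Y)
r = 268.9 / (16.31 * 16.72)
r = 268.9 / 272.7032
r = 0.9861

0.9861


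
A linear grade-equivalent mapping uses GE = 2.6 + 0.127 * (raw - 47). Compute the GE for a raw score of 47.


raw - median = 47 - 47 = 0
slope * diff = 0.127 * 0 = 0.0
GE = 2.6 + 0.0
GE = 2.6

2.6


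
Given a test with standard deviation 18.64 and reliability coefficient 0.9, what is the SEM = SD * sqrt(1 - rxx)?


SEM = SD * sqrt(1 - rxx)
SEM = 18.64 * sqrt(1 - 0.9)
SEM = 18.64 * sqrt(0.1) = 18.64 * 0.316228
SEM = 5.8945

5.8945


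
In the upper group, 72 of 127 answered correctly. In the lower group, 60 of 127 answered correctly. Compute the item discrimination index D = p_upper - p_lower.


p_upper = 72/127 = 0.5669
p_lower = 60/127 = 0.4724
D = 0.5669 - 0.4724 = 0.0945

0.0945


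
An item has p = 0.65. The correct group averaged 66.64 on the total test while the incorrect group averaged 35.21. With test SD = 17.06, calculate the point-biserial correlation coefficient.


q = 1 - p = 0.35
rpb = ((M1 - M0) / SD) * sqrt(p * q)
rpb = ((66.64 - 35.21) / 17.06) * sqrt(0.65 * 0.35)
rpb = 0.8787

0.8787


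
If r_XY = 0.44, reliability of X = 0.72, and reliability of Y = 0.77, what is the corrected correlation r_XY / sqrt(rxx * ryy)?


r_corrected = rxy / sqrt(rxx * ryy)
= 0.44 / sqrt(0.72 * 0.77)
= 0.44 / sqrt(0.5544)
= 0.44 / 0.74458
r_corrected = 0.5909

0.5909


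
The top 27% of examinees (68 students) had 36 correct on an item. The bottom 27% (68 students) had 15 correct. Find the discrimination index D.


p_upper = 36/68 = 0.5294
p_lower = 15/68 = 0.2206
D = 0.5294 - 0.2206 = 0.3088

0.3088


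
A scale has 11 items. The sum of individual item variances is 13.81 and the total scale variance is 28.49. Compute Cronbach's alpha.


alpha = (k/(k-1)) * (1 - sum(si^2)/s_total^2)
= (11/10) * (1 - 13.81/28.49)
alpha = 0.5668

0.5668


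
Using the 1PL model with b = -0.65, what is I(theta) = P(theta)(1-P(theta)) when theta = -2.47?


P = 1/(1+exp(-(-2.47--0.65))) = 0.1394
I = P*(1-P) = 0.1394 * 0.8606
I = 0.12

0.12


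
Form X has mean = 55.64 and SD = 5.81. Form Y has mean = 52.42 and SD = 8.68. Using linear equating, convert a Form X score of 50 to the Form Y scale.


slope = SD_Y / SD_X = 8.68 / 5.81 ~ 1.494
intercept = mean_Y - slope * mean_X = 52.42 - (8.68 / 5.81) * 55.64 ~ -30.7048
Y = slope * X + intercept. To avoid rounding drift from the rounded slope/intercept, evaluate the equivalent form Y = mean_Y + SD_Y * (X - mean_X) / SD_X at full precision:
Y = 52.42 + 8.68 * (50 - 55.64) / 5.81
Y = 52.42 - 8.68 * 5.64 / 5.81
Y = 52.42 - 48.9552 / 5.81
Y = 52.42 - 8.426
Y = 43.994

43.994


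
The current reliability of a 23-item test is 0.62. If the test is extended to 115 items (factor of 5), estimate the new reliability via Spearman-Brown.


r_new = (n * rxx) / (1 + (n-1) * rxx)
r_new = (5 * 0.62) / (1 + 4 * 0.62)
r_new = 3.1 / 3.48
r_new = 0.8908

0.8908


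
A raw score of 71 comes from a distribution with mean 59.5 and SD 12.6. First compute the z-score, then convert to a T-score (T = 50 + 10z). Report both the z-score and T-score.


z = (X - mean) / SD = (71 - 59.5) / 12.6
z = 11.5 / 12.6
z = 0.9127
T-score = T = 50 + 10z
Carry z at full precision (z = 11.5 / 12.6) into the conversion:
T-score = 50 + 10 * (11.5 / 12.6) = 50 + 115 / 12.6
T-score = 50 + 9.127
T-score = 59.127

59.127


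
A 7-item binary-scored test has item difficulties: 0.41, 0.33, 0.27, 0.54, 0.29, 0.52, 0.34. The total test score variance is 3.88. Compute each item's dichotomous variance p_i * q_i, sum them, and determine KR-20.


For each item, compute p_i * q_i:
  Item 1: 0.41 * 0.59 = 0.2419
  Item 2: 0.33 * 0.67 = 0.2211
  Item 3: 0.27 * 0.73 = 0.1971
  Item 4: 0.54 * 0.46 = 0.2484
  Item 5: 0.29 * 0.71 = 0.2059
  Item 6: 0.52 * 0.48 = 0.2496
  Item 7: 0.34 * 0.66 = 0.2244
Sum(p_i * q_i) = 0.2419 + 0.2211 + 0.1971 + 0.2484 + 0.2059 + 0.2496 + 0.2244 = 1.5884
KR-20 = (k/(k-1)) * (1 - Sum(p_i*q_i) / Var_total)
= (7/6) * (1 - 1.5884/3.88)
= 1.1667 * 0.5906
KR-20 = 0.6891

0.6891


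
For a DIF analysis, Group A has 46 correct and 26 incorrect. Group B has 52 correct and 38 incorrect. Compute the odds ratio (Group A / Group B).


Odds_A = 46/26 = 1.7692
Odds_B = 52/38 = 1.3684
OR = Odds_A / Odds_B = 1.7692 / 1.3684
Exactly, OR = (46 * 38) / (26 * 52) = 1748 / 1352
OR = 1.2929

1.2929


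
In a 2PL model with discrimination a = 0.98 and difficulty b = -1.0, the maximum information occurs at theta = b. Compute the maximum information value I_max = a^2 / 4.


For 2PL, max info at theta = b = -1.0
I_max = a^2 / 4 = 0.98^2 / 4
= 0.9604 / 4
I_max = 0.2401

0.2401


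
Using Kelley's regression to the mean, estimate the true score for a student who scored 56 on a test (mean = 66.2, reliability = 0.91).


T_est = rxx * X + (1 - rxx) * mean
T_est = 0.91 * 56 + 0.09 * 66.2
T_est = 50.96 + 5.958
T_est = 56.918

56.918


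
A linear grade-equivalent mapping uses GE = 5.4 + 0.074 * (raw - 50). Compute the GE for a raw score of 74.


raw - median = 74 - 50 = 24
slope * diff = 0.074 * 24 = 1.776
GE = 5.4 + 1.776
GE = 7.176

7.176


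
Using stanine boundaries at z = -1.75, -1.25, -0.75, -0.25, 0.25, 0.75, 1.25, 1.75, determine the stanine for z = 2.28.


Stanine boundaries: [-1.75, -1.25, -0.75, -0.25, 0.25, 0.75, 1.25, 1.75]
z = 2.28
Check each boundary:
  z >= -1.75 -> could be stanine 2
  z >= -1.25 -> could be stanine 3
  z >= -0.75 -> could be stanine 4
  z >= -0.25 -> could be stanine 5
  z >= 0.25 -> could be stanine 6
  z >= 0.75 -> could be stanine 7
  z >= 1.25 -> could be stanine 8
  z >= 1.75 -> could be stanine 9
Highest qualifying boundary gives stanine = 9

9


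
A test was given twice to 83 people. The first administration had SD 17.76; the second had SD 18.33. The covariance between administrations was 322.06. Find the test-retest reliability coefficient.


r = cov(X,Y) / (SD_X * SD_Y)
r = 322.06 / (17.76 * 18.33)
r = 322.06 / 325.5408
r = 0.9893

0.9893


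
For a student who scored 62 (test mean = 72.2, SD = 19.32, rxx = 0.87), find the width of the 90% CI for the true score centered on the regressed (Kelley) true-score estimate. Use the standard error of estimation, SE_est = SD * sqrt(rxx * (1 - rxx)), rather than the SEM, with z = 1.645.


True score estimate = 0.87*62 + 0.13*72.2 = 63.326
SE_est = SD * sqrt(rxx * (1 - rxx)) = 19.32 * sqrt(0.87 * 0.13) = 19.32 * sqrt(0.1131) = 6.497382
CI = T_est +/- z * SE_est, so width = 2 * z * SE_est = 2 * 1.645 * 6.497382
Width = 21.3764

21.3764


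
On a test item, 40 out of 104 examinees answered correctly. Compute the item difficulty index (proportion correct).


Item difficulty p = number correct / total examinees
p = 40 / 104
p = 0.3846

0.3846


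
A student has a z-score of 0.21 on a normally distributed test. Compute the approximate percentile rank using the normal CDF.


CDF(z) = 0.5 * (1 + erf(z/sqrt(2)))
erf(0.1485) = 0.1663
CDF = 0.5832
Percentile rank = 0.5832 * 100 = 58.32

58.32


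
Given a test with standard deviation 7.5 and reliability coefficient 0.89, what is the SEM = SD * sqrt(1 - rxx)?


SEM = SD * sqrt(1 - rxx)
SEM = 7.5 * sqrt(1 - 0.89)
SEM = 7.5 * sqrt(0.11) = 7.5 * 0.331662
SEM = 2.4875

2.4875


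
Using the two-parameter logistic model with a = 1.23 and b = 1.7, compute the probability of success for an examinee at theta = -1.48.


a*(theta - b) = 1.23 * (-1.48 - 1.7) = -3.9114
exp(--3.9114) = 49.9689
P = 1 / (1 + 49.9689)
P = 0.0196

0.0196


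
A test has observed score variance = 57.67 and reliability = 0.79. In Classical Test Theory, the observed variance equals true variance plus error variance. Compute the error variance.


var_true = rxx * var_obs = 0.79 * 57.67 = 45.5593
var_error = var_obs - var_true
var_error = 57.67 - 45.5593
var_error = 12.1107

12.1107


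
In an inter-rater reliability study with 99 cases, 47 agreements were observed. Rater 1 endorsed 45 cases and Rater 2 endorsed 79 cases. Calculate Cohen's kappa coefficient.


P_o = 47/99 = 0.474747
P_e = (45*79 + 54*20) / 9801 = 0.472911
kappa = (P_o - P_e) / (1 - P_e)
kappa = (0.474747 - 0.472911) / (1 - 0.472911)
kappa = 0.0035

0.0035


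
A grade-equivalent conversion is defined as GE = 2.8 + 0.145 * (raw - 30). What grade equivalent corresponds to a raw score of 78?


raw - median = 78 - 30 = 48
slope * diff = 0.145 * 48 = 6.96
GE = 2.8 + 6.96
GE = 9.76

9.76


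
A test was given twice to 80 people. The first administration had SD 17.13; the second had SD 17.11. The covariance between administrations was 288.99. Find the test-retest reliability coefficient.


r = cov(X,Y) / (SD_X * SD_Y)
r = 288.99 / (17.13 * 17.11)
r = 288.99 / 293.0943
r = 0.986

0.986


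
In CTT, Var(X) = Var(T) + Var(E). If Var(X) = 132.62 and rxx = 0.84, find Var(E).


var_true = rxx * var_obs = 0.84 * 132.62 = 111.4008
var_error = var_obs - var_true
var_error = 132.62 - 111.4008
var_error = 21.2192

21.2192


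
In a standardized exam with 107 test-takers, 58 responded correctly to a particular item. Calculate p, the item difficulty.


Item difficulty p = number correct / total examinees
p = 58 / 107
p = 0.5421

0.5421


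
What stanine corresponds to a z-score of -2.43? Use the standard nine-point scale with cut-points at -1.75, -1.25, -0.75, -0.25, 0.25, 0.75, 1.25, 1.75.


Stanine boundaries: [-1.75, -1.25, -0.75, -0.25, 0.25, 0.75, 1.25, 1.75]
z = -2.43
Check each boundary:
  z < -1.75
  z < -1.25
  z < -0.75
  z < -0.25
  z < 0.25
  z < 0.75
  z < 1.25
  z < 1.75
Highest qualifying boundary gives stanine = 1

1


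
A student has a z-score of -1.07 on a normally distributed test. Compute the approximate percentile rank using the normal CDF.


CDF(z) = 0.5 * (1 + erf(z/sqrt(2)))
erf(-0.7566) = -0.7154
CDF = 0.1423
Percentile rank = 0.1423 * 100 = 14.23

14.23


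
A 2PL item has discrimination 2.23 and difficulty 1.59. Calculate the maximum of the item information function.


For 2PL, max info at theta = b = 1.59
I_max = a^2 / 4 = 2.23^2 / 4
= 4.9729 / 4
I_max = 1.2432

1.2432


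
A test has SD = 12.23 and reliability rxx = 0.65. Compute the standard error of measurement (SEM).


SEM = SD * sqrt(1 - rxx)
SEM = 12.23 * sqrt(1 - 0.65)
SEM = 12.23 * sqrt(0.35) = 12.23 * 0.591608
SEM = 7.2354

7.2354


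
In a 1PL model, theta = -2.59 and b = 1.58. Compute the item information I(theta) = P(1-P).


P = 1/(1+exp(-(-2.59-1.58))) = 0.0152
I = P*(1-P) = 0.0152 * 0.9848
I = 0.015

0.015


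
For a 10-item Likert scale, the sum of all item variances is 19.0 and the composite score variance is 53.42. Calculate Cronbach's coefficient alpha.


alpha = (k/(k-1)) * (1 - sum(si^2)/s_total^2)
= (10/9) * (1 - 19.0/53.42)
alpha = 0.7159

0.7159


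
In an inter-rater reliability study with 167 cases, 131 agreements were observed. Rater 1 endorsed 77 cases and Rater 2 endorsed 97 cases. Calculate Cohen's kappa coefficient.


P_o = 131/167 = 0.784431
P_e = (77*97 + 90*70) / 27889 = 0.493707
kappa = (P_o - P_e) / (1 - P_e)
kappa = (0.784431 - 0.493707) / (1 - 0.493707)
kappa = 0.5742

0.5742


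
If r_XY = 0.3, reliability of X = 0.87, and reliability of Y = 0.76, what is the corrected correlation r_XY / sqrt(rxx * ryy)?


r_corrected = rxy / sqrt(rxx * ryy)
= 0.3 / sqrt(0.87 * 0.76)
= 0.3 / sqrt(0.6612)
= 0.3 / 0.813142
r_corrected = 0.3689

0.3689


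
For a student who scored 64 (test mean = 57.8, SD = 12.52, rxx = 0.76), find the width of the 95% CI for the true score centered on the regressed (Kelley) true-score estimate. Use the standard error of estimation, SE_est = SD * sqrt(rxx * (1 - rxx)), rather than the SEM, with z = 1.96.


True score estimate = 0.76*64 + 0.24*57.8 = 62.512
SE_est = SD * sqrt(rxx * (1 - rxx)) = 12.52 * sqrt(0.76 * 0.24) = 12.52 * sqrt(0.1824) = 5.347081
CI = T_est +/- z * SE_est, so width = 2 * z * SE_est = 2 * 1.96 * 5.347081
Width = 20.9606

20.9606


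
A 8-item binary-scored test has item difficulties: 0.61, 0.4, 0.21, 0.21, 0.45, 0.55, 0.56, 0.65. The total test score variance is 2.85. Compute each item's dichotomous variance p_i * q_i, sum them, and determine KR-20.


For each item, compute p_i * q_i:
  Item 1: 0.61 * 0.39 = 0.2379
  Item 2: 0.4 * 0.6 = 0.24
  Item 3: 0.21 * 0.79 = 0.1659
  Item 4: 0.21 * 0.79 = 0.1659
  Item 5: 0.45 * 0.55 = 0.2475
  Item 6: 0.55 * 0.45 = 0.2475
  Item 7: 0.56 * 0.44 = 0.2464
  Item 8: 0.65 * 0.35 = 0.2275
Sum(p_i * q_i) = 0.2379 + 0.24 + 0.1659 + 0.1659 + 0.2475 + 0.2475 + 0.2464 + 0.2275 = 1.7786
KR-20 = (k/(k-1)) * (1 - Sum(p_i*q_i) / Var_total)
= (8/7) * (1 - 1.7786/2.85)
= 1.1429 * 0.3759
KR-20 = 0.4296

0.4296


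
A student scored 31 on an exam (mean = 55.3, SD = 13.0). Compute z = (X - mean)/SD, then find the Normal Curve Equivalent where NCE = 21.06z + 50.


z = (X - mean) / SD = (31 - 55.3) / 13.0
z = -24.3 / 13.0
z = -1.8692
NCE = NCE = 21.06z + 50
Carry z at full precision (z = -24.3 / 13.0) into the conversion:
NCE = 21.06 * (-24.3 / 13.0) + 50 = -511.758 / 13.0 + 50
NCE = -39.366 + 50
NCE = 10.634

10.634


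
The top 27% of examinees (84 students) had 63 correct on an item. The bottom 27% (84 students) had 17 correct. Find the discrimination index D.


p_upper = 63/84 = 0.75
p_lower = 17/84 = 0.2024
D = 0.75 - 0.2024 = 0.5476

0.5476


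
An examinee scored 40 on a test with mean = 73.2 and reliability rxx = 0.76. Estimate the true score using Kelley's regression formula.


T_est = rxx * X + (1 - rxx) * mean
T_est = 0.76 * 40 + 0.24 * 73.2
T_est = 30.4 + 17.568
T_est = 47.968

47.968


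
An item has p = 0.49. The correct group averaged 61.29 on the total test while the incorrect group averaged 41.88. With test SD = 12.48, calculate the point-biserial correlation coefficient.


q = 1 - p = 0.51
rpb = ((M1 - M0) / SD) * sqrt(p * q)
rpb = ((61.29 - 41.88) / 12.48) * sqrt(0.49 * 0.51)
rpb = 0.7775

0.7775


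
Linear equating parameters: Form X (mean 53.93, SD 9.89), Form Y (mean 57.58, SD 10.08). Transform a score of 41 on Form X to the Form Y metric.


slope = SD_Y / SD_X = 10.08 / 9.89 ~ 1.0192
intercept = mean_Y - slope * mean_X = 57.58 - (10.08 / 9.89) * 53.93 ~ 2.6139
Y = slope * X + intercept. To avoid rounding drift from the rounded slope/intercept, evaluate the equivalent form Y = mean_Y + SD_Y * (X - mean_X) / SD_X at full precision:
Y = 57.58 + 10.08 * (41 - 53.93) / 9.89
Y = 57.58 - 10.08 * 12.93 / 9.89
Y = 57.58 - 130.3344 / 9.89
Y = 57.58 - 13.1784
Y = 44.4016

44.4016


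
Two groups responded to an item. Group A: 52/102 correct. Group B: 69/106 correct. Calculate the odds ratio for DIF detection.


Odds_A = 52/50 = 1.04
Odds_B = 69/37 = 1.8649
OR = Odds_A / Odds_B = 1.04 / 1.8649
Exactly, OR = (52 * 37) / (50 * 69) = 1924 / 3450
OR = 0.5577

0.5577


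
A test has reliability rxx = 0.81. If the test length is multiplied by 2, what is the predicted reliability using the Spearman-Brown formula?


r_new = (n * rxx) / (1 + (n-1) * rxx)
r_new = (2 * 0.81) / (1 + 1 * 0.81)
r_new = 1.62 / 1.81
r_new = 0.895

0.895


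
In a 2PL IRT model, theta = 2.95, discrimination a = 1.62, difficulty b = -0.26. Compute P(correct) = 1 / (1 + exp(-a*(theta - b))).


a*(theta - b) = 1.62 * (2.95 - -0.26) = 5.2002
exp(-5.2002) = 0.0055
P = 1 / (1 + 0.0055)
P = 0.9945

0.9945


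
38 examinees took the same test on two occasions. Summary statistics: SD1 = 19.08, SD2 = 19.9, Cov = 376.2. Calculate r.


r = cov(X,Y) / (SD_X * SD_Y)
r = 376.2 / (19.08 * 19.9)
r = 376.2 / 379.692
r = 0.9908

0.9908


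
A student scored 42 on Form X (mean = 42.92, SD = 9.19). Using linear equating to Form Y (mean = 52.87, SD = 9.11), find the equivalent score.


slope = SD_Y / SD_X = 9.11 / 9.19 ~ 0.9913
intercept = mean_Y - slope * mean_X = 52.87 - (9.11 / 9.19) * 42.92 ~ 10.3236
Y = slope * X + intercept. To avoid rounding drift from the rounded slope/intercept, evaluate the equivalent form Y = mean_Y + SD_Y * (X - mean_X) / SD_X at full precision:
Y = 52.87 + 9.11 * (42 - 42.92) / 9.19
Y = 52.87 - 9.11 * 0.92 / 9.19
Y = 52.87 - 8.3812 / 9.19
Y = 52.87 - 0.912
Y = 51.958

51.958


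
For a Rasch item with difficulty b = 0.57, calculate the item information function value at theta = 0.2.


P = 1/(1+exp(-(0.2-0.57))) = 0.4085
I = P*(1-P) = 0.4085 * 0.5915
I = 0.2416

0.2416


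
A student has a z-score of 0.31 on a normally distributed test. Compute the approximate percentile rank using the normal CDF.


CDF(z) = 0.5 * (1 + erf(z/sqrt(2)))
erf(0.2192) = 0.2434
CDF = 0.6217
Percentile rank = 0.6217 * 100 = 62.17

62.17


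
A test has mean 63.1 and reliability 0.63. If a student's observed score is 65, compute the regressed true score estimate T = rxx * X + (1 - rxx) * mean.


T_est = rxx * X + (1 - rxx) * mean
T_est = 0.63 * 65 + 0.37 * 63.1
T_est = 40.95 + 23.347
T_est = 64.297

64.297


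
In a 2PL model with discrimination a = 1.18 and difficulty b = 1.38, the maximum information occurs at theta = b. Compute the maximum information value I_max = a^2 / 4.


For 2PL, max info at theta = b = 1.38
I_max = a^2 / 4 = 1.18^2 / 4
= 1.3924 / 4
I_max = 0.3481

0.3481


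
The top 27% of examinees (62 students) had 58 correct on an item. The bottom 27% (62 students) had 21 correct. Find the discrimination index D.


p_upper = 58/62 = 0.9355
p_lower = 21/62 = 0.3387
D = 0.9355 - 0.3387 = 0.5968

0.5968


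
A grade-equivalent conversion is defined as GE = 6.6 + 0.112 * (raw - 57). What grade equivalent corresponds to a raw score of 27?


raw - median = 27 - 57 = -30
slope * diff = 0.112 * -30 = -3.36
GE = 6.6 + -3.36
GE = 3.24

3.24


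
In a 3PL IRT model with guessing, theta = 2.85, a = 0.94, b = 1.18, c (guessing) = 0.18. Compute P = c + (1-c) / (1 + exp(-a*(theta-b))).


logit = 0.94*(2.85 - 1.18) = 1.5698
P* = 1/(1 + exp(-1.5698)) = 0.8278
P = 0.18 + (1 - 0.18) * 0.8278
P = 0.8588

0.8588


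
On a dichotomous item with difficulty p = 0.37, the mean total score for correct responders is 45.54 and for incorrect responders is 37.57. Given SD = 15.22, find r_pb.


q = 1 - p = 0.63
rpb = ((M1 - M0) / SD) * sqrt(p * q)
rpb = ((45.54 - 37.57) / 15.22) * sqrt(0.37 * 0.63)
rpb = 0.2528

0.2528


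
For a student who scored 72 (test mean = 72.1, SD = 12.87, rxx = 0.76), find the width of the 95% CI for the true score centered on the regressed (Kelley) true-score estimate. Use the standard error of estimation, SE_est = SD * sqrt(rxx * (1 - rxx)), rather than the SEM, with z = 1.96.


True score estimate = 0.76*72 + 0.24*72.1 = 72.024
SE_est = SD * sqrt(rxx * (1 - rxx)) = 12.87 * sqrt(0.76 * 0.24) = 12.87 * sqrt(0.1824) = 5.49656
CI = T_est +/- z * SE_est, so width = 2 * z * SE_est = 2 * 1.96 * 5.49656
Width = 21.5465

21.5465


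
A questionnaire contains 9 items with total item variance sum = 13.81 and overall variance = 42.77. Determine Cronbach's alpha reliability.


alpha = (k/(k-1)) * (1 - sum(si^2)/s_total^2)
= (9/8) * (1 - 13.81/42.77)
alpha = 0.7617

0.7617


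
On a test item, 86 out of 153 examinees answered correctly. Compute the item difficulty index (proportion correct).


Item difficulty p = number correct / total examinees
p = 86 / 153
p = 0.5621

0.5621


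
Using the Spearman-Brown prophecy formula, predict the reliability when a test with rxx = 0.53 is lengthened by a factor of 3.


r_new = (n * rxx) / (1 + (n-1) * rxx)
r_new = (3 * 0.53) / (1 + 2 * 0.53)
r_new = 1.59 / 2.06
r_new = 0.7718

0.7718


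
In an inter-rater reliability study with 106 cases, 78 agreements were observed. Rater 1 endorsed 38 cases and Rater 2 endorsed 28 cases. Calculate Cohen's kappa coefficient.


P_o = 78/106 = 0.735849
P_e = (38*28 + 68*78) / 11236 = 0.56675
kappa = (P_o - P_e) / (1 - P_e)
kappa = (0.735849 - 0.56675) / (1 - 0.56675)
kappa = 0.3903

0.3903


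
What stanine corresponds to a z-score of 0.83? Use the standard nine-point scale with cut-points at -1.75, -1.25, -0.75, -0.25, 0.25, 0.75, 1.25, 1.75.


Stanine boundaries: [-1.75, -1.25, -0.75, -0.25, 0.25, 0.75, 1.25, 1.75]
z = 0.83
Check each boundary:
  z >= -1.75 -> could be stanine 2
  z >= -1.25 -> could be stanine 3
  z >= -0.75 -> could be stanine 4
  z >= -0.25 -> could be stanine 5
  z >= 0.25 -> could be stanine 6
  z >= 0.75 -> could be stanine 7
  z < 1.25
  z < 1.75
Highest qualifying boundary gives stanine = 7

7


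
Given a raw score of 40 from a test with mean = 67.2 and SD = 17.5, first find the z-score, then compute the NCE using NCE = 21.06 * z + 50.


z = (X - mean) / SD = (40 - 67.2) / 17.5
z = -27.2 / 17.5
z = -1.5543
NCE = NCE = 21.06z + 50
Carry z at full precision (z = -27.2 / 17.5) into the conversion:
NCE = 21.06 * (-27.2 / 17.5) + 50 = -572.832 / 17.5 + 50
NCE = -32.7333 + 50
NCE = 17.2667

17.2667


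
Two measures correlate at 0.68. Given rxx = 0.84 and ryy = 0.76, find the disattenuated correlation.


r_corrected = rxy / sqrt(rxx * ryy)
= 0.68 / sqrt(0.84 * 0.76)
= 0.68 / sqrt(0.6384)
= 0.68 / 0.798999
r_corrected = 0.8511

0.8511


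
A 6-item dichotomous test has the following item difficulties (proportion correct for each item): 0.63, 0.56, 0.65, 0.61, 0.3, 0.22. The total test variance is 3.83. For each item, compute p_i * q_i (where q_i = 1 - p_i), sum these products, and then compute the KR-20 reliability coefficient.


For each item, compute p_i * q_i:
  Item 1: 0.63 * 0.37 = 0.2331
  Item 2: 0.56 * 0.44 = 0.2464
  Item 3: 0.65 * 0.35 = 0.2275
  Item 4: 0.61 * 0.39 = 0.2379
  Item 5: 0.3 * 0.7 = 0.21
  Item 6: 0.22 * 0.78 = 0.1716
Sum(p_i * q_i) = 0.2331 + 0.2464 + 0.2275 + 0.2379 + 0.21 + 0.1716 = 1.3265
KR-20 = (k/(k-1)) * (1 - Sum(p_i*q_i) / Var_total)
= (6/5) * (1 - 1.3265/3.83)
= 1.2 * 0.6537
KR-20 = 0.7844

0.7844


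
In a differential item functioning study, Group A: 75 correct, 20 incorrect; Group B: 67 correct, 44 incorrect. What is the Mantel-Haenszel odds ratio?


Odds_A = 75/20 = 3.75
Odds_B = 67/44 = 1.5227
OR = Odds_A / Odds_B = 3.75 / 1.5227
Exactly, OR = (75 * 44) / (20 * 67) = 3300 / 1340
OR = 2.4627

2.4627


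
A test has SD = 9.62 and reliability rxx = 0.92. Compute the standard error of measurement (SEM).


SEM = SD * sqrt(1 - rxx)
SEM = 9.62 * sqrt(1 - 0.92)
SEM = 9.62 * sqrt(0.08) = 9.62 * 0.282843
SEM = 2.7209

2.7209


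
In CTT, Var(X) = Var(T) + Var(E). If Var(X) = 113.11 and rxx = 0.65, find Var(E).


var_true = rxx * var_obs = 0.65 * 113.11 = 73.5215
var_error = var_obs - var_true
var_error = 113.11 - 73.5215
var_error = 39.5885

39.5885


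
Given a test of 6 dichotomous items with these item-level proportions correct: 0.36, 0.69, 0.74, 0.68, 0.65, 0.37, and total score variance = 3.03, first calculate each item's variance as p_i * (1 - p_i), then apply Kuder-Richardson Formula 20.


For each item, compute p_i * q_i:
  Item 1: 0.36 * 0.64 = 0.2304
  Item 2: 0.69 * 0.31 = 0.2139
  Item 3: 0.74 * 0.26 = 0.1924
  Item 4: 0.68 * 0.32 = 0.2176
  Item 5: 0.65 * 0.35 = 0.2275
  Item 6: 0.37 * 0.63 = 0.2331
Sum(p_i * q_i) = 0.2304 + 0.2139 + 0.1924 + 0.2176 + 0.2275 + 0.2331 = 1.3149
KR-20 = (k/(k-1)) * (1 - Sum(p_i*q_i) / Var_total)
= (6/5) * (1 - 1.3149/3.03)
= 1.2 * 0.566
KR-20 = 0.6792

0.6792


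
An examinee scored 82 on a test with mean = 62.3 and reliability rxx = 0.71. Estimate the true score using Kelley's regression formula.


T_est = rxx * X + (1 - rxx) * mean
T_est = 0.71 * 82 + 0.29 * 62.3
T_est = 58.22 + 18.067
T_est = 76.287

76.287


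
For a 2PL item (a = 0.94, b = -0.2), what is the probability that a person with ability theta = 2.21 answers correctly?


a*(theta - b) = 0.94 * (2.21 - -0.2) = 2.2654
exp(-2.2654) = 0.1038
P = 1 / (1 + 0.1038)
P = 0.906

0.906


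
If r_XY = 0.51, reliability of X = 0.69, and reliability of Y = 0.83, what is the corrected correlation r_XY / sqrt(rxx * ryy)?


r_corrected = rxy / sqrt(rxx * ryy)
= 0.51 / sqrt(0.69 * 0.83)
= 0.51 / sqrt(0.5727)
= 0.51 / 0.756769
r_corrected = 0.6739

0.6739


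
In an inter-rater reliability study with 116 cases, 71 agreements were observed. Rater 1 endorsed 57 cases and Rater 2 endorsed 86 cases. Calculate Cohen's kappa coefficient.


P_o = 71/116 = 0.612069
P_e = (57*86 + 59*30) / 13456 = 0.495838
kappa = (P_o - P_e) / (1 - P_e)
kappa = (0.612069 - 0.495838) / (1 - 0.495838)
kappa = 0.2305

0.2305


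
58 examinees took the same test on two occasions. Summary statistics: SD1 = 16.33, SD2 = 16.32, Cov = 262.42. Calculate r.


r = cov(X,Y) / (SD_X * SD_Y)
r = 262.42 / (16.33 * 16.32)
r = 262.42 / 266.5056
r = 0.9847

0.9847


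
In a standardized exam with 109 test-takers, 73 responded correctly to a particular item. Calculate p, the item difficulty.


Item difficulty p = number correct / total examinees
p = 73 / 109
p = 0.6697

0.6697


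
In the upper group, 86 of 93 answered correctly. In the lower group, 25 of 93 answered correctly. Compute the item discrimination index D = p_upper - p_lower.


p_upper = 86/93 = 0.9247
p_lower = 25/93 = 0.2688
D = 0.9247 - 0.2688 = 0.6559

0.6559


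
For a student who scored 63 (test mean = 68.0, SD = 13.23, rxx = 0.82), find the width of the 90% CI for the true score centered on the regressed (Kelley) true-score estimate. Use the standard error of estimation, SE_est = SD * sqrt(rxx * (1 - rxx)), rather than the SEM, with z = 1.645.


True score estimate = 0.82*63 + 0.18*68.0 = 63.9
SE_est = SD * sqrt(rxx * (1 - rxx)) = 13.23 * sqrt(0.82 * 0.18) = 13.23 * sqrt(0.1476) = 5.0828
CI = T_est +/- z * SE_est, so width = 2 * z * SE_est = 2 * 1.645 * 5.0828
Width = 16.7224

16.7224


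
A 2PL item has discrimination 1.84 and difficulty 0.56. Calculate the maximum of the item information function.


For 2PL, max info at theta = b = 0.56
I_max = a^2 / 4 = 1.84^2 / 4
= 3.3856 / 4
I_max = 0.8464

0.8464


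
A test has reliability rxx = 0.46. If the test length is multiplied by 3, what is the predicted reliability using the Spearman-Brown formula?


r_new = (n * rxx) / (1 + (n-1) * rxx)
r_new = (3 * 0.46) / (1 + 2 * 0.46)
r_new = 1.38 / 1.92
r_new = 0.7188

0.7188


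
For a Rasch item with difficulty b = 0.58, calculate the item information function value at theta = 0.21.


P = 1/(1+exp(-(0.21-0.58))) = 0.4085
I = P*(1-P) = 0.4085 * 0.5915
I = 0.2416

0.2416


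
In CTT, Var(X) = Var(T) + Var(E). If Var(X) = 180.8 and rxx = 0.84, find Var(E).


var_true = rxx * var_obs = 0.84 * 180.8 = 151.872
var_error = var_obs - var_true
var_error = 180.8 - 151.872
var_error = 28.928

28.928


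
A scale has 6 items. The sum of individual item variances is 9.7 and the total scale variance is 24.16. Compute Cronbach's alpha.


alpha = (k/(k-1)) * (1 - sum(si^2)/s_total^2)
= (6/5) * (1 - 9.7/24.16)
alpha = 0.7182

0.7182


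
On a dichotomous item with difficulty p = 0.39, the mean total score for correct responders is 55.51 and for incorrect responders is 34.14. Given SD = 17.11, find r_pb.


q = 1 - p = 0.61
rpb = ((M1 - M0) / SD) * sqrt(p * q)
rpb = ((55.51 - 34.14) / 17.11) * sqrt(0.39 * 0.61)
rpb = 0.6092

0.6092


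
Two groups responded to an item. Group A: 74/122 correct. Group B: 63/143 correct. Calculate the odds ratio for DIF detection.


Odds_A = 74/48 = 1.5417
Odds_B = 63/80 = 0.7875
OR = Odds_A / Odds_B = 1.5417 / 0.7875
Exactly, OR = (74 * 80) / (48 * 63) = 5920 / 3024
OR = 1.9577

1.9577


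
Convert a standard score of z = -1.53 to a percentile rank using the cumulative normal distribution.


CDF(z) = 0.5 * (1 + erf(z/sqrt(2)))
erf(-1.0819) = -0.874
CDF = 0.063
Percentile rank = 0.063 * 100 = 6.3

6.3


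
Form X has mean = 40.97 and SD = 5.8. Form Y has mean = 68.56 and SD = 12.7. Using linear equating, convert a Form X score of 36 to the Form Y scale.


slope = SD_Y / SD_X = 12.7 / 5.8 ~ 2.1897
intercept = mean_Y - slope * mean_X = 68.56 - (12.7 / 5.8) * 40.97 ~ -21.1502
Y = slope * X + intercept. To avoid rounding drift from the rounded slope/intercept, evaluate the equivalent form Y = mean_Y + SD_Y * (X - mean_X) / SD_X at full precision:
Y = 68.56 + 12.7 * (36 - 40.97) / 5.8
Y = 68.56 - 12.7 * 4.97 / 5.8
Y = 68.56 - 63.119 / 5.8
Y = 68.56 - 10.8826
Y = 57.6774

57.6774


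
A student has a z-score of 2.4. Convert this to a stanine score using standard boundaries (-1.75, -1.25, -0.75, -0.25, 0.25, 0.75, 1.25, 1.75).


Stanine boundaries: [-1.75, -1.25, -0.75, -0.25, 0.25, 0.75, 1.25, 1.75]
z = 2.4
Check each boundary:
  z >= -1.75 -> could be stanine 2
  z >= -1.25 -> could be stanine 3
  z >= -0.75 -> could be stanine 4
  z >= -0.25 -> could be stanine 5
  z >= 0.25 -> could be stanine 6
  z >= 0.75 -> could be stanine 7
  z >= 1.25 -> could be stanine 8
  z >= 1.75 -> could be stanine 9
Highest qualifying boundary gives stanine = 9

9


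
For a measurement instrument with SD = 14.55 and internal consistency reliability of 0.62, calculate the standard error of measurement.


SEM = SD * sqrt(1 - rxx)
SEM = 14.55 * sqrt(1 - 0.62)
SEM = 14.55 * sqrt(0.38) = 14.55 * 0.616441
SEM = 8.9692

8.9692


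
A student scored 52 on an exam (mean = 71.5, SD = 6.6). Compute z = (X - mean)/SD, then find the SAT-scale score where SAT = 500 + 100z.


z = (X - mean) / SD = (52 - 71.5) / 6.6
z = -19.5 / 6.6
z = -2.9545
SAT-scale = SAT = 500 + 100z
Carry z at full precision (z = -19.5 / 6.6) into the conversion:
SAT-scale = 500 + 100 * (-19.5 / 6.6) = 500 + -1950 / 6.6
SAT-scale = 500 + -295.4545
SAT-scale = 204.5455

204.5455


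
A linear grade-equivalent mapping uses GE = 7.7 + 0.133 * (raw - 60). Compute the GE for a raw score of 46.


raw - median = 46 - 60 = -14
slope * diff = 0.133 * -14 = -1.862
GE = 7.7 + -1.862
GE = 5.838

5.838


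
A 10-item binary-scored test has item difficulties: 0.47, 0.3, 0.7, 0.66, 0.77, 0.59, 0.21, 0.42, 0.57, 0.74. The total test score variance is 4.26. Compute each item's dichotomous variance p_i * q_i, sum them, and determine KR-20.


For each item, compute p_i * q_i:
  Item 1: 0.47 * 0.53 = 0.2491
  Item 2: 0.3 * 0.7 = 0.21
  Item 3: 0.7 * 0.3 = 0.21
  Item 4: 0.66 * 0.34 = 0.2244
  Item 5: 0.77 * 0.23 = 0.1771
  Item 6: 0.59 * 0.41 = 0.2419
  Item 7: 0.21 * 0.79 = 0.1659
  Item 8: 0.42 * 0.58 = 0.2436
  Item 9: 0.57 * 0.43 = 0.2451
  Item 10: 0.74 * 0.26 = 0.1924
Sum(p_i * q_i) = 0.2491 + 0.21 + 0.21 + 0.2244 + 0.1771 + 0.2419 + 0.1659 + 0.2436 + 0.2451 + 0.1924 = 2.1595
KR-20 = (k/(k-1)) * (1 - Sum(p_i*q_i) / Var_total)
= (10/9) * (1 - 2.1595/4.26)
= 1.1111 * 0.4931
KR-20 = 0.5479

0.5479


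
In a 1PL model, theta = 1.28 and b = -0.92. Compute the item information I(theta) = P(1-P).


P = 1/(1+exp(-(1.28--0.92))) = 0.9002
I = P*(1-P) = 0.9002 * 0.0998
I = 0.0898

0.0898


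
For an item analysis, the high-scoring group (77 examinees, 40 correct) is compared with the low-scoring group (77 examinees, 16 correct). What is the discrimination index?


p_upper = 40/77 = 0.5195
p_lower = 16/77 = 0.2078
D = 0.5195 - 0.2078 = 0.3117

0.3117


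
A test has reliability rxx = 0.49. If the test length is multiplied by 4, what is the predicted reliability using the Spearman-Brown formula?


r_new = (n * rxx) / (1 + (n-1) * rxx)
r_new = (4 * 0.49) / (1 + 3 * 0.49)
r_new = 1.96 / 2.47
r_new = 0.7935

0.7935


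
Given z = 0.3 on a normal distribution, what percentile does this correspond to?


CDF(z) = 0.5 * (1 + erf(z/sqrt(2)))
erf(0.2121) = 0.2358
CDF = 0.6179
Percentile rank = 0.6179 * 100 = 61.79

61.79


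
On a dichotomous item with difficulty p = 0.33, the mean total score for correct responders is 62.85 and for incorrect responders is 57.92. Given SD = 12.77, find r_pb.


q = 1 - p = 0.67
rpb = ((M1 - M0) / SD) * sqrt(p * q)
rpb = ((62.85 - 57.92) / 12.77) * sqrt(0.33 * 0.67)
rpb = 0.1815

0.1815


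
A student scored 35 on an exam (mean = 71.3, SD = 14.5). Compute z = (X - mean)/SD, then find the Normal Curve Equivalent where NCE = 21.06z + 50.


z = (X - mean) / SD = (35 - 71.3) / 14.5
z = -36.3 / 14.5
z = -2.5034
NCE = NCE = 21.06z + 50
Carry z at full precision (z = -36.3 / 14.5) into the conversion:
NCE = 21.06 * (-36.3 / 14.5) + 50 = -764.478 / 14.5 + 50
NCE = -52.7226 + 50
NCE = -2.7226

-2.7226


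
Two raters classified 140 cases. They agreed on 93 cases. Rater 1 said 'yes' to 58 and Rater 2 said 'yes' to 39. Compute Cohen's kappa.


P_o = 93/140 = 0.664286
P_e = (58*39 + 82*101) / 19600 = 0.537959
kappa = (P_o - P_e) / (1 - P_e)
kappa = (0.664286 - 0.537959) / (1 - 0.537959)
kappa = 0.2734

0.2734


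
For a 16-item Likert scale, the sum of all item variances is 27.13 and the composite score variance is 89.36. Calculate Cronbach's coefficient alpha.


alpha = (k/(k-1)) * (1 - sum(si^2)/s_total^2)
= (16/15) * (1 - 27.13/89.36)
alpha = 0.7428

0.7428


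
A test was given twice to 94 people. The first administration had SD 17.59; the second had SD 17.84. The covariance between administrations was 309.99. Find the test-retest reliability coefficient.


r = cov(X,Y) / (SD_X * SD_Y)
r = 309.99 / (17.59 * 17.84)
r = 309.99 / 313.8056
r = 0.9878

0.9878


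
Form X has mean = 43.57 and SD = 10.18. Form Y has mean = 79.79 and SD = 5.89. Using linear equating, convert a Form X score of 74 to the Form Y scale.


slope = SD_Y / SD_X = 5.89 / 10.18 ~ 0.5786
intercept = mean_Y - slope * mean_X = 79.79 - (5.89 / 10.18) * 43.57 ~ 54.581
Y = slope * X + intercept. To avoid rounding drift from the rounded slope/intercept, evaluate the equivalent form Y = mean_Y + SD_Y * (X - mean_X) / SD_X at full precision:
Y = 79.79 + 5.89 * (74 - 43.57) / 10.18
Y = 79.79 + 5.89 * 30.43 / 10.18
Y = 79.79 + 179.2327 / 10.18
Y = 79.79 + 17.6064
Y = 97.3964

97.3964


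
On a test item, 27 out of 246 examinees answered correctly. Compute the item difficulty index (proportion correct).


Item difficulty p = number correct / total examinees
p = 27 / 246
p = 0.1098

0.1098


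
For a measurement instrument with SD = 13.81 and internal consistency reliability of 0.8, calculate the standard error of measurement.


SEM = SD * sqrt(1 - rxx)
SEM = 13.81 * sqrt(1 - 0.8)
SEM = 13.81 * sqrt(0.2) = 13.81 * 0.447214
SEM = 6.176

6.176


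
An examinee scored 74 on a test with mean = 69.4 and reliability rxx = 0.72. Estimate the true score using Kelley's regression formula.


T_est = rxx * X + (1 - rxx) * mean
T_est = 0.72 * 74 + 0.28 * 69.4
T_est = 53.28 + 19.432
T_est = 72.712

72.712


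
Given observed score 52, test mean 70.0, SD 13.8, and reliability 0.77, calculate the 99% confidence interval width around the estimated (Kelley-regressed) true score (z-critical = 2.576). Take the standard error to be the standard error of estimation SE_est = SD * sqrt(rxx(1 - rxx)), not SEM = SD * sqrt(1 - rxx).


True score estimate = 0.77*52 + 0.23*70.0 = 56.14
SE_est = SD * sqrt(rxx * (1 - rxx)) = 13.8 * sqrt(0.77 * 0.23) = 13.8 * sqrt(0.1771) = 5.807489
CI = T_est +/- z * SE_est, so width = 2 * z * SE_est = 2 * 2.576 * 5.807489
Width = 29.9202

29.9202


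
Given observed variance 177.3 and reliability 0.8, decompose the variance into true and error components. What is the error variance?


var_true = rxx * var_obs = 0.8 * 177.3 = 141.84
var_error = var_obs - var_true
var_error = 177.3 - 141.84
var_error = 35.46

35.46


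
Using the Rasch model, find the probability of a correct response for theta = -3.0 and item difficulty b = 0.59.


theta - b = -3.0 - 0.59 = -3.59
exp(-(theta - b)) = exp(3.59) = 36.2341
P = 1 / (1 + 36.2341)
P = 0.0269

0.0269


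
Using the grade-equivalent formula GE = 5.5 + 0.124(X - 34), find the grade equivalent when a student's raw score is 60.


raw - median = 60 - 34 = 26
slope * diff = 0.124 * 26 = 3.224
GE = 5.5 + 3.224
GE = 8.724

8.724


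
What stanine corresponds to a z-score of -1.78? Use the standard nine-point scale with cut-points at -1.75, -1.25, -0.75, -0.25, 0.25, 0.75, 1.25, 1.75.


Stanine boundaries: [-1.75, -1.25, -0.75, -0.25, 0.25, 0.75, 1.25, 1.75]
z = -1.78
Check each boundary:
  z < -1.75
  z < -1.25
  z < -0.75
  z < -0.25
  z < 0.25
  z < 0.75
  z < 1.25
  z < 1.75
Highest qualifying boundary gives stanine = 1

1


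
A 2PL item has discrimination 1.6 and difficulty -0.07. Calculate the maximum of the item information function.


For 2PL, max info at theta = b = -0.07
I_max = a^2 / 4 = 1.6^2 / 4
= 2.56 / 4
I_max = 0.64

0.64


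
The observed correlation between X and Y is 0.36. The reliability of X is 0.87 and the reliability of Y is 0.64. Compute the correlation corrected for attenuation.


r_corrected = rxy / sqrt(rxx * ryy)
= 0.36 / sqrt(0.87 * 0.64)
= 0.36 / sqrt(0.5568)
= 0.36 / 0.74619
r_corrected = 0.4825

0.4825


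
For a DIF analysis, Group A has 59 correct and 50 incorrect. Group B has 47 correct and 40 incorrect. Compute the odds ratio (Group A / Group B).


Odds_A = 59/50 = 1.18
Odds_B = 47/40 = 1.175
OR = Odds_A / Odds_B = 1.18 / 1.175
Exactly, OR = (59 * 40) / (50 * 47) = 2360 / 2350
OR = 1.0043

1.0043


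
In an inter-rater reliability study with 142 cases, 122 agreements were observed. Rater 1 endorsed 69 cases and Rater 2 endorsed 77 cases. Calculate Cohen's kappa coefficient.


P_o = 122/142 = 0.859155
P_e = (69*77 + 73*65) / 20164 = 0.49881
kappa = (P_o - P_e) / (1 - P_e)
kappa = (0.859155 - 0.49881) / (1 - 0.49881)
kappa = 0.719

0.719
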